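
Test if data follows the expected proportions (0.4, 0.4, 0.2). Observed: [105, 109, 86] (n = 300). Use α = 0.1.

Expected: [120.0, 120.0, 60.0]. χ² = 14.15. df = 2, critical = 4.605. Reject H₀.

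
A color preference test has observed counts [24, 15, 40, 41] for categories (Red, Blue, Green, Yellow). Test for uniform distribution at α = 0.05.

Expected = 30 each. χ² = Σ(O-E)²/E = 16.067. df = 3, critical value = 7.815. Reject H₀.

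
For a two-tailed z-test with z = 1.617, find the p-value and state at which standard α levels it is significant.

p = 2·P(Z > |1.617|) = 2·(1 - Φ(1.617)) ≈ 0.1059. Not significant at any standard level.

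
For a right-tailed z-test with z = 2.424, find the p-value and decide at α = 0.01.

p = P(Z > 2.424) = 1 - Φ(2.424) ≈ 0.0077. Since p < 0.01, reject H₀ (significant) at α = 0.01.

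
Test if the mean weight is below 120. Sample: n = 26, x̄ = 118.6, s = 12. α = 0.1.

t = (118.6 - 120)/(12/√26) = -0.595, df = 25. Critical t = -1.316. Fail to reject H₀.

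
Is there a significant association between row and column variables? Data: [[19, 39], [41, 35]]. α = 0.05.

χ² = 5.973. df = 1, critical = 3.841. Reject H₀. Variables are dependent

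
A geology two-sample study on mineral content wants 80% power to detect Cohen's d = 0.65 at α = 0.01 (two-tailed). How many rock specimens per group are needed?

z_{α/2} = 2.576, z_β = Φ⁻¹(0.8) = 0.842. For medium effect (d = 0.65): n per group = 2(z_{α/2} + z_β)²/d² = 2(2.576 + 0.842)²/0.65² = 55.3 → 56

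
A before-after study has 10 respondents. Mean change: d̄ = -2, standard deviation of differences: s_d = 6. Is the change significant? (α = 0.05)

t = d̄/(s_d/√n) = -2/(6/√10) = -1.054. df = 9, critical t = ±2.262. Fail to reject H₀.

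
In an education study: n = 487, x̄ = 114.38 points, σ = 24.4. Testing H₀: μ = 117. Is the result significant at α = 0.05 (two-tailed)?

z = (114.38 - 117)/(24.4/√487) = -2.37. Since |z| > 1.96, significant at α = 0.05.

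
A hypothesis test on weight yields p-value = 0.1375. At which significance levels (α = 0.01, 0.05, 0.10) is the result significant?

p = 0.1375. Not significant at any of the given levels.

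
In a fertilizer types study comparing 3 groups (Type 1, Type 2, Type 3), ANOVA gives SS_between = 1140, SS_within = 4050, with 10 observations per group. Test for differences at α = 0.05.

df_between = 2, df_within = 27. F = MS_between/MS_within = 570.0/150.0 = 3.8. F_crit ≈ 3.354. Reject H₀. At least one mean differs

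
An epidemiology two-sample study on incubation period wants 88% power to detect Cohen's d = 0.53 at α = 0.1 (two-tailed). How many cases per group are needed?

z_{α/2} = 1.645, z_β = Φ⁻¹(0.88) = 1.175. For medium effect (d = 0.53): n per group = 2(z_{α/2} + z_β)²/d² = 2(1.645 + 1.175)²/0.53² = 56.6 → 57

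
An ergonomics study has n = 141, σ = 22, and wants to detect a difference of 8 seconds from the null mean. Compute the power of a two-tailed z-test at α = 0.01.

SE = σ/√n = 22/√141 = 1.853. Non-centrality λ = d/SE = 8/1.853 = 4.318. Power ≈ Φ(λ - z_{α/2}) = Φ(4.318 - 2.576) = Φ(1.742) = 0.959.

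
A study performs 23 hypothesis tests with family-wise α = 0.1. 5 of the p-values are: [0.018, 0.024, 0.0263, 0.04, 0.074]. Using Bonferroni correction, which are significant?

Bonferroni α = 0.1/23 = 0.00435. None of the given p-values are significant.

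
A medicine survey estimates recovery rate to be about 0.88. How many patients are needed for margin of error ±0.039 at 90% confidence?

n = z²p(1-p)/E² = 1.645²×0.88×0.12/0.039² = 187.9 → n = 188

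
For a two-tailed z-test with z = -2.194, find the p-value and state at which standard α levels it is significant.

p = 2·P(Z > |-2.194|) = 2·(1 - Φ(2.194)) ≈ 0.0282. Significant at α = 0.1; Significant at α = 0.05.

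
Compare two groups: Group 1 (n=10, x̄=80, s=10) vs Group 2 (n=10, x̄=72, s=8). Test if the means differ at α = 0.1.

Pooled sp = 9.06. t = 1.975, df = 18. Critical t = ±1.734. Reject H₀.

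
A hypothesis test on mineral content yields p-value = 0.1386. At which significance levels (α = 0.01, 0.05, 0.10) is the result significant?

p = 0.1386. Not significant at any of the given levels.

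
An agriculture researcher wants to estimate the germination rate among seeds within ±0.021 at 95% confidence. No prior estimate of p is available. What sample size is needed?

Conservative approach: use p = 0.5 (maximizes p(1-p) = 0.25). n = z²(0.25)/E² = 1.96²×0.25/0.021² = 2177.8 → n = 2178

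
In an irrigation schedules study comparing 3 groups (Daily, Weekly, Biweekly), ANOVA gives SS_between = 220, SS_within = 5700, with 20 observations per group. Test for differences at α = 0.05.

df_between = 2, df_within = 57. F = MS_between/MS_within = 110.0/100.0 = 1.1. F_crit ≈ 3.159. Fail to reject H₀.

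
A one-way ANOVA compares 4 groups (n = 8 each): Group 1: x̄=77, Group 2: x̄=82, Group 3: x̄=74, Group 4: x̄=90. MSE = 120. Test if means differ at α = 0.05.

Grand mean = 80.75. SS_between = 1174.0, MS_between = 391.33. F = 3.261, F_crit ≈ 2.947. Reject H₀.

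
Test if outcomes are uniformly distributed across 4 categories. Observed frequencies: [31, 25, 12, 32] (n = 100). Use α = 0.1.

Expected = 25 each. χ² = Σ(O-E)²/E = 10.16. df = 3, critical value = 6.251. Reject H₀.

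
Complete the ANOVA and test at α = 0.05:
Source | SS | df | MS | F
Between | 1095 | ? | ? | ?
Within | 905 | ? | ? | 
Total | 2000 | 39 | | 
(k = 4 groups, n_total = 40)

df_between = 3, df_within = 36. MS_between = 365.0, MS_within = 25.14. F = 14.519, F_crit ≈ 2.866. Reject H₀.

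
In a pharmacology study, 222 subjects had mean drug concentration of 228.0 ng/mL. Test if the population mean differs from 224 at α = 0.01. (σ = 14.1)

z = (x̄ - μ₀)/(σ/√n) = (228.0 - 224)/(14.1/√222) = 4.227. Critical value: ±2.576. Since |4.227| > 2.576, Reject H₀.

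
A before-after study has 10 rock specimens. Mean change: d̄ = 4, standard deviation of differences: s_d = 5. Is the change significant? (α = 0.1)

t = d̄/(s_d/√n) = 4/(5/√10) = 2.53. df = 9, critical t = ±1.833. Reject H₀.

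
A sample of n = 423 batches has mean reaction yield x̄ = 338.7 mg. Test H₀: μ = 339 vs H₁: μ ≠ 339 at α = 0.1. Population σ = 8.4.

z = (x̄ - μ₀)/(σ/√n) = (338.7 - 339)/(8.4/√423) = -0.735. Critical value: ±1.645. Since |-0.735| ≤ 1.645, Fail to reject H₀.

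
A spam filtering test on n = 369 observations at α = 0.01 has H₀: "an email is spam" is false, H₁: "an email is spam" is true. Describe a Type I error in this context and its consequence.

Type I error: rejecting H₀ when it is true — concluding that an email is spam when in fact it is not. Consequence: a legitimate email is sent to the spam folder and the user misses it.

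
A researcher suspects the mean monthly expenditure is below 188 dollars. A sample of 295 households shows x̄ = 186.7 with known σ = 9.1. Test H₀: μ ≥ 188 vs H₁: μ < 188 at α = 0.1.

z = -2.454. Critical value: -1.28. Reject H₀.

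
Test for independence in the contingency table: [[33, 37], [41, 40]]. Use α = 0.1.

χ² = 0.181. df = 1, critical = 2.706. Fail to reject H₀. No evidence of dependence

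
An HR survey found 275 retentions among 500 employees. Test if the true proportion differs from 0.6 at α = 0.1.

p̂ = 0.55, p₀ = 0.6. z = (p̂ - p₀)/√(p₀(1-p₀)/n) = -2.282. Critical: ±1.645. Reject H₀.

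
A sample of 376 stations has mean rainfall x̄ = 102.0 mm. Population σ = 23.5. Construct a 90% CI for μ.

CI = x̄ ± z*(σ/√n) = 102.0 ± 1.645(23.5/√376) = 102.0 ± 1.99 = (100.01, 103.99)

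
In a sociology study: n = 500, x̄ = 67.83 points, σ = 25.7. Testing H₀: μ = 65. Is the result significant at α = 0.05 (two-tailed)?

z = (67.83 - 65)/(25.7/√500) = 2.462. Since |z| > 1.96, significant at α = 0.05.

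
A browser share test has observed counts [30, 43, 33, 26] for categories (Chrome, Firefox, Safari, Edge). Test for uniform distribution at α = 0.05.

Expected = 33 each. χ² = Σ(O-E)²/E = 4.788. df = 3, critical value = 7.815. Fail to reject H₀.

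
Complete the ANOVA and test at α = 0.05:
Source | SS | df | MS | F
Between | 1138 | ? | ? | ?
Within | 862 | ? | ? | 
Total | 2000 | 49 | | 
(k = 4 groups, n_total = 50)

df_between = 3, df_within = 46. MS_between = 379.33, MS_within = 18.74. F = 20.243, F_crit ≈ 2.807. Reject H₀.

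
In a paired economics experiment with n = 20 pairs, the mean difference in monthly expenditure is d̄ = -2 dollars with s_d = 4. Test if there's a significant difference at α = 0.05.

t = d̄/(s_d/√n) = -2/(4/√20) = -2.236. df = 19, critical t = ±2.093. Reject H₀.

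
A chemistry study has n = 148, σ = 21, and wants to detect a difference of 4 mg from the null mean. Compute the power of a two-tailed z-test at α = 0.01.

SE = σ/√n = 21/√148 = 1.726. Non-centrality λ = d/SE = 4/1.726 = 2.317. Power ≈ Φ(λ - z_{α/2}) = Φ(2.317 - 2.576) = Φ(-0.259) = 0.398.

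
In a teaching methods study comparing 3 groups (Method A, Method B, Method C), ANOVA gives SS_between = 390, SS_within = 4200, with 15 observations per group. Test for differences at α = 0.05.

df_between = 2, df_within = 42. F = MS_between/MS_within = 195.0/100.0 = 1.95. F_crit ≈ 3.22. Fail to reject H₀.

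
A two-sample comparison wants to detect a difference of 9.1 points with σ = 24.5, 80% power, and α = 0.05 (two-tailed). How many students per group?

n per group = 2(z_α/2 + z_β)²σ²/d² = 2×(1.96 + 0.84)²×24.5²/9.1² = 113.7 → n = 114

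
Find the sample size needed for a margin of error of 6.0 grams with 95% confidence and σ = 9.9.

n = (z*σ/E)² = (1.96×9.9/6.0)² = 10.5 → n = 11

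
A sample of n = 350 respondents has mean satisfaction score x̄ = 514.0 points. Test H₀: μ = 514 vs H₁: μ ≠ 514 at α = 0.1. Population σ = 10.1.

z = (x̄ - μ₀)/(σ/√n) = (514.0 - 514)/(10.1/√350) = 0.0. Critical value: ±1.645. Since |0.0| ≤ 1.645, Fail to reject H₀.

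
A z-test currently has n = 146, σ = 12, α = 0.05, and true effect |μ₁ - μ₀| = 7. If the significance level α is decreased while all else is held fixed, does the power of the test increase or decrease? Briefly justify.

Power decreases: a smaller α raises the critical value, so less of the H₁ sampling distribution falls in the rejection region.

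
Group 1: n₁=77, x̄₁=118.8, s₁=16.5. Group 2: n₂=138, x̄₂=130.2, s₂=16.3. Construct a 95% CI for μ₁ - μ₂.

Difference = -11.4. SE = √(16.5²/77 + 16.3²/138) = 2.337. CI = (-15.98, -6.82)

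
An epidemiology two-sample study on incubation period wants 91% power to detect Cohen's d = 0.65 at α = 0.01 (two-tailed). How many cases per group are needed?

z_{α/2} = 2.576, z_β = Φ⁻¹(0.91) = 1.341. For medium effect (d = 0.65): n per group = 2(z_{α/2} + z_β)²/d² = 2(2.576 + 1.341)²/0.65² = 72.6 → 73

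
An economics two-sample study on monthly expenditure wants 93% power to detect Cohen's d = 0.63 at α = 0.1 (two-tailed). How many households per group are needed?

z_{α/2} = 1.645, z_β = Φ⁻¹(0.93) = 1.476. For medium effect (d = 0.63): n per group = 2(z_{α/2} + z_β)²/d² = 2(1.645 + 1.476)²/0.63² = 49.1 → 50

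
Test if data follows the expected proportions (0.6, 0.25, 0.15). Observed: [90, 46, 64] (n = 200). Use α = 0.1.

Expected: [120.0, 50.0, 30.0]. χ² = 46.353. df = 2, critical = 4.605. Reject H₀.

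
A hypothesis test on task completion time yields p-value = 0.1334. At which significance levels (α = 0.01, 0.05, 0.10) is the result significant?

p = 0.1334. Not significant at any of the given levels.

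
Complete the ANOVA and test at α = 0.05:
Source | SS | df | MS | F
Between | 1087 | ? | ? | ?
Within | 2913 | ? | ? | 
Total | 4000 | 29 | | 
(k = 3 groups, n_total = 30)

df_between = 2, df_within = 27. MS_between = 543.5, MS_within = 107.89. F = 5.038, F_crit ≈ 3.354. Reject H₀.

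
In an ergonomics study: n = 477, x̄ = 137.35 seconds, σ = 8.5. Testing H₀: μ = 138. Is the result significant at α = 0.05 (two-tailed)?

z = (137.35 - 138)/(8.5/√477) = -1.67. Since |z| ≤ 1.96, not significant at α = 0.05.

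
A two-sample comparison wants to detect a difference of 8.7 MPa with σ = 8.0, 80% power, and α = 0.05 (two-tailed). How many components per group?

n per group = 2(z_α/2 + z_β)²σ²/d² = 2×(1.96 + 0.84)²×8.0²/8.7² = 13.3 → n = 14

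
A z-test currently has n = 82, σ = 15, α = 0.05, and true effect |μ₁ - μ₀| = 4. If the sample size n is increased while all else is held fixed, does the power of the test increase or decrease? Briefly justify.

Power increases: a larger n shrinks the standard error σ/√n, moving the sampling distribution under H₁ further from the critical value.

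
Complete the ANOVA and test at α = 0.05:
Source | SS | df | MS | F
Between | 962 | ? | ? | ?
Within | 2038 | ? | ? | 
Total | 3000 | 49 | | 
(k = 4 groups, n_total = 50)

df_between = 3, df_within = 46. MS_between = 320.67, MS_within = 44.3. F = 7.238, F_crit ≈ 2.807. Reject H₀.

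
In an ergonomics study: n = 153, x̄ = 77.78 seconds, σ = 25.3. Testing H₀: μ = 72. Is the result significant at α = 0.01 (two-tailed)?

z = (77.78 - 72)/(25.3/√153) = 2.826. Since |z| > 2.576, significant at α = 0.01.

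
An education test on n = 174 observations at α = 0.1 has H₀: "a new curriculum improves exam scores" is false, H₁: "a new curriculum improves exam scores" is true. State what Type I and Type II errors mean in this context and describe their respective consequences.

Type I (false positive): concluding that a new curriculum improves exam scores when it is not — adopting a curriculum that gives no real benefit — disruption for nothing. Type II (false negative): failing to conclude that a new curriculum improves exam scores when it is — keeping the old curriculum when the new one would have helped students. Which is costlier depends on domain priorities and is a judgement call rather than a statistical fact.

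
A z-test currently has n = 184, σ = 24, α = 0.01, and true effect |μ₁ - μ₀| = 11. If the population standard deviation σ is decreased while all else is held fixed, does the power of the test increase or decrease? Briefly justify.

Power increases: a smaller σ shrinks the standard error σ/√n, moving the sampling distribution under H₁ further from the critical value.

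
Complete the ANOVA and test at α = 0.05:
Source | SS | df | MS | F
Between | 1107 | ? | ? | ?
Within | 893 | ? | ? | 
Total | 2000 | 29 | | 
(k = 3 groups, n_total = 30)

df_between = 2, df_within = 27. MS_between = 553.5, MS_within = 33.07. F = 16.735, F_crit ≈ 3.354. Reject H₀.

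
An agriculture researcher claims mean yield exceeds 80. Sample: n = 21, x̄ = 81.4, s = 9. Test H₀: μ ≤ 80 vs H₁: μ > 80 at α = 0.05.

t = (81.4 - 80)/(9/√21) = 0.713, df = 20. Critical t = 1.725. Fail to reject H₀.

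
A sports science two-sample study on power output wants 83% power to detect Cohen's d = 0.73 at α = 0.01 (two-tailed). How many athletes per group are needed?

z_{α/2} = 2.576, z_β = Φ⁻¹(0.83) = 0.954. For medium effect (d = 0.73): n per group = 2(z_{α/2} + z_β)²/d² = 2(2.576 + 0.954)²/0.73² = 46.8 → 47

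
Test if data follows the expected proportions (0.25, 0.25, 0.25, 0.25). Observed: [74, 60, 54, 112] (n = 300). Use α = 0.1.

Expected: [75.0, 75.0, 75.0, 75.0]. χ² = 27.147. df = 3, critical = 6.251. Reject H₀.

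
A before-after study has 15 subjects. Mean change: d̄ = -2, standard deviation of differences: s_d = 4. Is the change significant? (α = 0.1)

t = d̄/(s_d/√n) = -2/(4/√15) = -1.936. df = 14, critical t = ±1.761. Reject H₀.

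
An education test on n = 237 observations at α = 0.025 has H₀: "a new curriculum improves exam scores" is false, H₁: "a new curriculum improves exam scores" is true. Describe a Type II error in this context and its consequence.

Type II error: failing to reject H₀ when it is false — concluding that a new curriculum improves exam scores is not supported when in fact it is. Consequence: keeping the old curriculum when the new one would have helped students.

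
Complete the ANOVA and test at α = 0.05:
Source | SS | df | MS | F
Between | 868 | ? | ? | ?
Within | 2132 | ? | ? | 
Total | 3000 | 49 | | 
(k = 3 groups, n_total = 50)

df_between = 2, df_within = 47. MS_between = 434.0, MS_within = 45.36. F = 9.568, F_crit ≈ 3.195. Reject H₀.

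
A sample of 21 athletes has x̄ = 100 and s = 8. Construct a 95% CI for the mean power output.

CI = x̄ ± t*(s/√n) = 100 ± 2.086(8/√21) = (96.36, 103.64)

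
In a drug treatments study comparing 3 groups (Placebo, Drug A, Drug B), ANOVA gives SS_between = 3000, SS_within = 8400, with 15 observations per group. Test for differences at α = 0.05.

df_between = 2, df_within = 42. F = MS_between/MS_within = 1500.0/200.0 = 7.5. F_crit ≈ 3.22. Reject H₀. At least one mean differs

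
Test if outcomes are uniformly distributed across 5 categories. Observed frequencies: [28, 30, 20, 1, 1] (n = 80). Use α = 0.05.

Expected = 16 each. χ² = Σ(O-E)²/E = 50.375. df = 4, critical value = 9.488. Reject H₀.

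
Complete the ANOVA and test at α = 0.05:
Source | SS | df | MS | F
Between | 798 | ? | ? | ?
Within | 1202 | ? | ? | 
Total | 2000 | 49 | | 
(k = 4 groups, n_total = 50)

df_between = 3, df_within = 46. MS_between = 266.0, MS_within = 26.13. F = 10.18, F_crit ≈ 2.807. Reject H₀.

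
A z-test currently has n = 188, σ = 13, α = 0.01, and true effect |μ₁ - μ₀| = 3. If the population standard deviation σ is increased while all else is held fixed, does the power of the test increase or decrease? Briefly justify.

Power decreases: a larger σ inflates the standard error σ/√n, pulling the sampling distribution under H₁ back toward the critical value.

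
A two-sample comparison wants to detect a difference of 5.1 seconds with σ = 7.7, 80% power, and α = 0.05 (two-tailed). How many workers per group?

n per group = 2(z_α/2 + z_β)²σ²/d² = 2×(1.96 + 0.84)²×7.7²/5.1² = 35.7 → n = 36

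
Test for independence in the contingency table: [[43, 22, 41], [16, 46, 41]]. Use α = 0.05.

χ² = 20.788. df = 2, critical = 5.991. Reject H₀. Variables are dependent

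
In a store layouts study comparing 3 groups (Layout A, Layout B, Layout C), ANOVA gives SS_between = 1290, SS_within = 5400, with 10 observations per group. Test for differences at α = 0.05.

df_between = 2, df_within = 27. F = MS_between/MS_within = 645.0/200.0 = 3.225. F_crit ≈ 3.354. Fail to reject H₀.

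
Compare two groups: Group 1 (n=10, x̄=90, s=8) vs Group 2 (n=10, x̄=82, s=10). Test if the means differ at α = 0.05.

Pooled sp = 9.06. t = 1.975, df = 18. Critical t = ±2.101. Fail to reject H₀.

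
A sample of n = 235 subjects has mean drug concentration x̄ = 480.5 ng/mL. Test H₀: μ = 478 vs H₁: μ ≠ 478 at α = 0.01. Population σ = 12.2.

z = (x̄ - μ₀)/(σ/√n) = (480.5 - 478)/(12.2/√235) = 3.141. Critical value: ±2.576. Since |3.141| > 2.576, Reject H₀.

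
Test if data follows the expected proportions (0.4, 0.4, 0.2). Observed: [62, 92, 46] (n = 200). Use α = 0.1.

Expected: [80.0, 80.0, 40.0]. χ² = 6.75. df = 2, critical = 4.605. Reject H₀.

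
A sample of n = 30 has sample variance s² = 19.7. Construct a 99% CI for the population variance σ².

df = 29. χ²_{0.005} = 52.336, χ²_{0.995} = 13.121. CI for σ² = ((n-1)s²/χ²_{α/2}, (n-1)s²/χ²_{1-α/2}) = (29·19.7/52.336, 29·19.7/13.121) = (10.92, 43.54)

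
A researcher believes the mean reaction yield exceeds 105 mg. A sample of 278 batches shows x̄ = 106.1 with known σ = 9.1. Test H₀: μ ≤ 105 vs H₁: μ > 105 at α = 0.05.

z = 2.015. Critical value: 1.645. Reject H₀.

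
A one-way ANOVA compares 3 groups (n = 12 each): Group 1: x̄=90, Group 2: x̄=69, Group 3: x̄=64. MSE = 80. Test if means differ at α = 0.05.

Grand mean = 74.33. SS_between = 4568.0, MS_between = 2284.0. F = 28.55, F_crit ≈ 3.285. Reject H₀.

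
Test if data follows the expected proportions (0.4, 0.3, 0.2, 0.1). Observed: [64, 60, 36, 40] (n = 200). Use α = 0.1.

Expected: [80.0, 60.0, 40.0, 20.0]. χ² = 23.6. df = 3, critical = 6.251. Reject H₀.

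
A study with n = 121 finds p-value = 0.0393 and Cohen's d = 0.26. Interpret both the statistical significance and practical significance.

Statistically significant (p = 0.0393 < 0.05). Cohen's d = 0.26 indicates a small effect size. Both statistical and practical significance should be considered.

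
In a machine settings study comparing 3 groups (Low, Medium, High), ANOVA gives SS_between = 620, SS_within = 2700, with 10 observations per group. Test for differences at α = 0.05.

df_between = 2, df_within = 27. F = MS_between/MS_within = 310.0/100.0 = 3.1. F_crit ≈ 3.354. Fail to reject H₀.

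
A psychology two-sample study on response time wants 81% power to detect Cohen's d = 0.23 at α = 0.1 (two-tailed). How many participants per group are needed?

z_{α/2} = 1.645, z_β = Φ⁻¹(0.81) = 0.878. For small effect (d = 0.23): n per group = 2(z_{α/2} + z_β)²/d² = 2(1.645 + 0.878)²/0.23² = 240.7 → 241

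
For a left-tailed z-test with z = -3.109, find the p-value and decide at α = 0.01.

p = P(Z < -3.109) = Φ(-3.109) ≈ 0.0009. Since p < 0.01, reject H₀ (significant) at α = 0.01.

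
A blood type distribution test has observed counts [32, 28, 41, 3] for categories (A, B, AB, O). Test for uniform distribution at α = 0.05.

Expected = 26 each. χ² = Σ(O-E)²/E = 30.538. df = 3, critical value = 7.815. Reject H₀.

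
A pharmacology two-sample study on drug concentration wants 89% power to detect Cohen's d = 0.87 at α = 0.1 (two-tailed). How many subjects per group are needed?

z_{α/2} = 1.645, z_β = Φ⁻¹(0.89) = 1.227. For large effect (d = 0.87): n per group = 2(z_{α/2} + z_β)²/d² = 2(1.645 + 1.227)²/0.87² = 21.8 → 22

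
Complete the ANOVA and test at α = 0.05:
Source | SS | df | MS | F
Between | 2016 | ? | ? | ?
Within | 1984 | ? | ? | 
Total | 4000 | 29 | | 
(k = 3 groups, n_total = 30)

df_between = 2, df_within = 27. MS_between = 1008.0, MS_within = 73.48. F = 13.718, F_crit ≈ 3.354. Reject H₀.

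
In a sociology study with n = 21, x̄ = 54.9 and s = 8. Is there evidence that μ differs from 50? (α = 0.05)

t = (x̄ - μ₀)/(s/√n) = (54.9 - 50)/(8/√21) = 2.807. df = 20, critical t = ±2.086. Reject H₀.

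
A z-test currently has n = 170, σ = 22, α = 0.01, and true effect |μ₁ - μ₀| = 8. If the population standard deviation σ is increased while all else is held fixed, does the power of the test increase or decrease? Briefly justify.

Power decreases: a larger σ inflates the standard error σ/√n, pulling the sampling distribution under H₁ back toward the critical value.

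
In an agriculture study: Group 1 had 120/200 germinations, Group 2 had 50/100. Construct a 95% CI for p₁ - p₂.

p̂₁ = 0.6, p̂₂ = 0.5. Difference = 0.1. CI = (-0.019, 0.219)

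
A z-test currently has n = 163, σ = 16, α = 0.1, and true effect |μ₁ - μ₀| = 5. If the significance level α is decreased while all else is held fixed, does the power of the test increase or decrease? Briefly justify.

Power decreases: a smaller α raises the critical value, so less of the H₁ sampling distribution falls in the rejection region.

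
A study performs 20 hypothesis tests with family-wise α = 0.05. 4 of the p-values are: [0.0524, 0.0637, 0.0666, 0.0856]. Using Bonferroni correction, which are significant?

Bonferroni α = 0.05/20 = 0.0025. None of the given p-values are significant.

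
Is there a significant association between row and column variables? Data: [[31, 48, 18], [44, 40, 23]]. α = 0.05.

χ² = 3.108. df = 2, critical = 5.991. Fail to reject H₀. No evidence of dependence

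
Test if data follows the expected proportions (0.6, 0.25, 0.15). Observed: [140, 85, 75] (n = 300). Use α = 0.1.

Expected: [180.0, 75.0, 45.0]. χ² = 30.222. df = 2, critical = 4.605. Reject H₀.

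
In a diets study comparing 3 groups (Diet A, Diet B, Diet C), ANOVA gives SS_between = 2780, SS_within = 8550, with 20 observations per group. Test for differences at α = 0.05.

df_between = 2, df_within = 57. F = MS_between/MS_within = 1390.0/150.0 = 9.267. F_crit ≈ 3.159. Reject H₀. At least one mean differs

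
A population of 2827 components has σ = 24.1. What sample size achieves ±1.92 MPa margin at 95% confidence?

Without FPC: n₀ = (1.96×24.1/1.92)² = 605.263. With FPC: n = n₀N/(n₀+N-1) = 498.7 → n = 499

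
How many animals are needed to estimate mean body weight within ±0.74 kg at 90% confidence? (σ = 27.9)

n = (z*σ/E)² = (1.645×27.9/0.74)² = 3846.6 → n = 3847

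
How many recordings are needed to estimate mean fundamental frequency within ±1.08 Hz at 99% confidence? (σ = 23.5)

n = (z*σ/E)² = (2.576×23.5/1.08)² = 3141.8 → n = 3142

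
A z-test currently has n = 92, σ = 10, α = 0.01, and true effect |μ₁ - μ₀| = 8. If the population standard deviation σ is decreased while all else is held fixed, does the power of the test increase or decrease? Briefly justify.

Power increases: a smaller σ shrinks the standard error σ/√n, moving the sampling distribution under H₁ further from the critical value.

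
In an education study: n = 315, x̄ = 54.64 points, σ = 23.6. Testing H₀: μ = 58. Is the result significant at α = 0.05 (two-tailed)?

z = (54.64 - 58)/(23.6/√315) = -2.527. Since |z| > 1.96, significant at α = 0.05.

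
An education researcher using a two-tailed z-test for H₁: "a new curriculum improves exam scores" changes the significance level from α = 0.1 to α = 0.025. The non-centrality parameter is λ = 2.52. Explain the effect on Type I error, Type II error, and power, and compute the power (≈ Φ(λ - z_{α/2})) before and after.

Decreasing α from 0.1 to 0.025:
• Type I error rate decreases (α is the Type I rate by definition).
• Critical value moves from z_{α/2} = 1.645 to 2.241, so power = Φ(λ - z_{α/2}) goes from Φ(2.52 - 1.645) = 0.809 to Φ(2.52 - 2.241) = 0.61.
• Type II error rate β = 1 - power therefore increases (0.191 → 0.39).
Appropriate when false positives are costly — here, adopting a curriculum that gives no real benefit — disruption for nothing.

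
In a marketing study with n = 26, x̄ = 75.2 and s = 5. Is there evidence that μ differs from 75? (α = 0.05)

t = (x̄ - μ₀)/(s/√n) = (75.2 - 75)/(5/√26) = 0.204. df = 25, critical t = ±2.06. Fail to reject H₀.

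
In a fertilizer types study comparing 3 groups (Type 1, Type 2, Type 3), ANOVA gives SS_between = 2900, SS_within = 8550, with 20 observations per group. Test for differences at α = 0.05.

df_between = 2, df_within = 57. F = MS_between/MS_within = 1450.0/150.0 = 9.667. F_crit ≈ 3.159. Reject H₀. At least one mean differs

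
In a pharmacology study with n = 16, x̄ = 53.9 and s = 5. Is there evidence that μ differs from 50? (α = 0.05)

t = (x̄ - μ₀)/(s/√n) = (53.9 - 50)/(5/√16) = 3.12. df = 15, critical t = ±2.131. Reject H₀.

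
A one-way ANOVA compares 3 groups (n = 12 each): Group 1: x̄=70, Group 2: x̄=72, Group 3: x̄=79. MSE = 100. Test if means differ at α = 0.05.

Grand mean = 73.67. SS_between = 536.0, MS_between = 268.0. F = 2.68, F_crit ≈ 3.285. Fail to reject H₀.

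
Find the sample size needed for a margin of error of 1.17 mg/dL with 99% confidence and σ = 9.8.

n = (z*σ/E)² = (2.576×9.8/1.17)² = 465.6 → n = 466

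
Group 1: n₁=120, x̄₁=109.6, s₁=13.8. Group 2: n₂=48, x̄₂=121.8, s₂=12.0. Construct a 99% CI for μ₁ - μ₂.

Difference = -12.2. SE = √(13.8²/120 + 12.0²/48) = 2.142. CI = (-17.72, -6.68)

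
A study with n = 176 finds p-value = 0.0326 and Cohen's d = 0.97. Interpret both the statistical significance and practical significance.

Statistically significant (p = 0.0326 < 0.05). Cohen's d = 0.97 indicates a large effect size. Both statistical and practical significance should be considered.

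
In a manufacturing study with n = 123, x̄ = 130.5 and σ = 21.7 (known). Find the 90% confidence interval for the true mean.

CI = x̄ ± z*(σ/√n) = 130.5 ± 1.645(21.7/√123) = 130.5 ± 3.22 = (127.28, 133.72)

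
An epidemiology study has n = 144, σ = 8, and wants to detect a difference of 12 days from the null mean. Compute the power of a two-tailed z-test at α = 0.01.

SE = σ/√n = 8/√144 = 0.667. Non-centrality λ = d/SE = 12/0.667 = 18.0. Power ≈ Φ(λ - z_{α/2}) = Φ(18.0 - 2.576) = Φ(15.424) = 1.0.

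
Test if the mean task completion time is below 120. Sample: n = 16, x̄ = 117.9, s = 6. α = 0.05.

t = (117.9 - 120)/(6/√16) = -1.4, df = 15. Critical t = -1.753. Fail to reject H₀.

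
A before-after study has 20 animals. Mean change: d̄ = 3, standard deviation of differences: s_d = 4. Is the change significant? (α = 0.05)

t = d̄/(s_d/√n) = 3/(4/√20) = 3.354. df = 19, critical t = ±2.093. Reject H₀.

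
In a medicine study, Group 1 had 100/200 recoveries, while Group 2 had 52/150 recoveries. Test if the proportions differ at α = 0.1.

p̂₁ = 0.5, p̂₂ = 0.347, pooled p̂ = 0.434. z = 2.864. Critical: ±1.645. Reject H₀.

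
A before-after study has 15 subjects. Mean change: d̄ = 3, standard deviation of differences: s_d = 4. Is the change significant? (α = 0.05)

t = d̄/(s_d/√n) = 3/(4/√15) = 2.905. df = 14, critical t = ±2.145. Reject H₀.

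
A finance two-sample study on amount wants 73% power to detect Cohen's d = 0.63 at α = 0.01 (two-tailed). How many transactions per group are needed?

z_{α/2} = 2.576, z_β = Φ⁻¹(0.73) = 0.613. For medium effect (d = 0.63): n per group = 2(z_{α/2} + z_β)²/d² = 2(2.576 + 0.613)²/0.63² = 51.2 → 52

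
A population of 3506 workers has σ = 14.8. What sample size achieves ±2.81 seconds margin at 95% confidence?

Without FPC: n₀ = (1.96×14.8/2.81)² = 106.567. With FPC: n = n₀N/(n₀+N-1) = 103.5 → n = 104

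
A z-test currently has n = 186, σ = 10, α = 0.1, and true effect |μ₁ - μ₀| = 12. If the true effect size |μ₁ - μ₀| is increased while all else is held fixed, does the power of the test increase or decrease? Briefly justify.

Power increases: a larger true effect increases the non-centrality λ = |μ₁ - μ₀|/(σ/√n).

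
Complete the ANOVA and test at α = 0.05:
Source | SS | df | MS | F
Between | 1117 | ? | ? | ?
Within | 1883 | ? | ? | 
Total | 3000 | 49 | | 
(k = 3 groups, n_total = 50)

df_between = 2, df_within = 47. MS_between = 558.5, MS_within = 40.06. F = 13.94, F_crit ≈ 3.195. Reject H₀.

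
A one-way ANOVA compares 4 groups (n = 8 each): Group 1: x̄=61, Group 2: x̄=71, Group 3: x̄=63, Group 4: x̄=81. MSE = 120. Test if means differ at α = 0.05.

Grand mean = 69.0. SS_between = 1984.0, MS_between = 661.33. F = 5.511, F_crit ≈ 2.947. Reject H₀.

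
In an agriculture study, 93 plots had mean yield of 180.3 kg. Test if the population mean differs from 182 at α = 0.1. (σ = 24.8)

z = (x̄ - μ₀)/(σ/√n) = (180.3 - 182)/(24.8/√93) = -0.661. Critical value: ±1.645. Since |-0.661| ≤ 1.645, Fail to reject H₀.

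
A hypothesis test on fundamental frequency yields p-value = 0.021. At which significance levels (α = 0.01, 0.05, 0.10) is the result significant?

p = 0.021. Significant at: α = 0.05, 0.1.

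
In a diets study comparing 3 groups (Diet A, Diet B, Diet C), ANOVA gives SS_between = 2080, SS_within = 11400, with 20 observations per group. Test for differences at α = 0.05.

df_between = 2, df_within = 57. F = MS_between/MS_within = 1040.0/200.0 = 5.2. F_crit ≈ 3.159. Reject H₀. At least one mean differs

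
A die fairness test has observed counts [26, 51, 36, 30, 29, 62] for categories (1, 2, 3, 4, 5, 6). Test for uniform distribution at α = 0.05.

Expected = 39 each. χ² = Σ(O-E)²/E = 26.462. df = 5, critical value = 11.07. Reject H₀.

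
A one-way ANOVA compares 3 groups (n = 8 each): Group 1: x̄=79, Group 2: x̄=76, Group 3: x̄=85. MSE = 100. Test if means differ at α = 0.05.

Grand mean = 80.0. SS_between = 336.0, MS_between = 168.0. F = 1.68, F_crit ≈ 3.467. Fail to reject H₀.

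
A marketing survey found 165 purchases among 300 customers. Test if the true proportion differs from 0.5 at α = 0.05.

p̂ = 0.55, p₀ = 0.5. z = (p̂ - p₀)/√(p₀(1-p₀)/n) = 1.732. Critical: ±1.96. Fail to reject H₀.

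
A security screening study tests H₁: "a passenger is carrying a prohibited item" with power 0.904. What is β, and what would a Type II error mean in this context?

β = 1 - power = 1 - 0.904 = 0.096. A Type II error is failing to reject H₀ when H₀ is false (false negative) — here, failing to conclude that a passenger is carrying a prohibited item when in fact it is true. Consequence: letting a prohibited item through — security breach.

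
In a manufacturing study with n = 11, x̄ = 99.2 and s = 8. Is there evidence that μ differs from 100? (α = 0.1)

t = (x̄ - μ₀)/(s/√n) = (99.2 - 100)/(8/√11) = -0.332. df = 10, critical t = ±1.812. Fail to reject H₀.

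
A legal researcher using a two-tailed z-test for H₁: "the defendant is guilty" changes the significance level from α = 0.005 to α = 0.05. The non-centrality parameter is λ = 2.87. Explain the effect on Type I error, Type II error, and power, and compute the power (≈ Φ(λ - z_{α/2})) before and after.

Increasing α from 0.005 to 0.05:
• Type I error rate increases (α is the Type I rate by definition).
• Critical value moves from z_{α/2} = 2.807 to 1.96, so power = Φ(λ - z_{α/2}) goes from Φ(2.87 - 2.807) = 0.525 to Φ(2.87 - 1.96) = 0.819.
• Type II error rate β = 1 - power therefore decreases (0.475 → 0.181).
Appropriate when false negatives are costly — here, acquitting a guilty person.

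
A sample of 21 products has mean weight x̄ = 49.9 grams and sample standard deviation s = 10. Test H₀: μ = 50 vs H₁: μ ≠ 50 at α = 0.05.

t = (x̄ - μ₀)/(s/√n) = (49.9 - 50)/(10/√21) = -0.046. df = 20, critical t = ±2.086. Fail to reject H₀.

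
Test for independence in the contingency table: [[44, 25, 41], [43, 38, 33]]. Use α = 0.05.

χ² = 3.489. df = 2, critical = 5.991. Fail to reject H₀. No evidence of dependence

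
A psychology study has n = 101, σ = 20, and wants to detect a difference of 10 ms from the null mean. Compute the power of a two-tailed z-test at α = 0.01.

SE = σ/√n = 20/√101 = 1.99. Non-centrality λ = d/SE = 10/1.99 = 5.025. Power ≈ Φ(λ - z_{α/2}) = Φ(5.025 - 2.576) = Φ(2.449) = 0.993.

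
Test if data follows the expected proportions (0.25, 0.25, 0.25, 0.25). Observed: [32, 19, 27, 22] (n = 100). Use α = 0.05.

Expected: [25.0, 25.0, 25.0, 25.0]. χ² = 3.92. df = 3, critical = 7.815. Fail to reject H₀.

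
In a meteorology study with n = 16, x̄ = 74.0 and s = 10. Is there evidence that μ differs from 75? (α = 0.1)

t = (x̄ - μ₀)/(s/√n) = (74.0 - 75)/(10/√16) = -0.4. df = 15, critical t = ±1.753. Fail to reject H₀.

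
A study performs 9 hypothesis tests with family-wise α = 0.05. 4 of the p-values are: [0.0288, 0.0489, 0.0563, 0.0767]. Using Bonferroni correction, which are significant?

Bonferroni α = 0.05/9 = 0.00556. None of the given p-values are significant.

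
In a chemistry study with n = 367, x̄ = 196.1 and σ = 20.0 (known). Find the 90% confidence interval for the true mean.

CI = x̄ ± z*(σ/√n) = 196.1 ± 1.645(20.0/√367) = 196.1 ± 1.72 = (194.38, 197.82)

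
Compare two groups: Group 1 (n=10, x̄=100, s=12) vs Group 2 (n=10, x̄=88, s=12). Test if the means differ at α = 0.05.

Pooled sp = 12.0. t = 2.236, df = 18. Critical t = ±2.101. Reject H₀.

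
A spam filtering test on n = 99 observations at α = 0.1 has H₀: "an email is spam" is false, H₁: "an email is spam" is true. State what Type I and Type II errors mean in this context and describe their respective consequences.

Type I (false positive): concluding that an email is spam when it is not — a legitimate email is sent to the spam folder and the user misses it. Type II (false negative): failing to conclude that an email is spam when it is — a spam email lands in the inbox. Which is costlier depends on domain priorities and is a judgement call rather than a statistical fact.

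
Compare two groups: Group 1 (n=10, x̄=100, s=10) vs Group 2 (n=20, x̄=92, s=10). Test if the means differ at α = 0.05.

Pooled sp = 10.0. t = 2.066, df = 28. Critical t = ±2.048. Reject H₀.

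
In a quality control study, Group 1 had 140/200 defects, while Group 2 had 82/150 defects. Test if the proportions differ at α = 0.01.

p̂₁ = 0.7, p̂₂ = 0.547, pooled p̂ = 0.634. z = 2.947. Critical: ±2.576. Reject H₀.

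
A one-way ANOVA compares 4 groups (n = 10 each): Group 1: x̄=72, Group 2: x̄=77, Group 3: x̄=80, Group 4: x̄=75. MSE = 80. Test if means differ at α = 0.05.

Grand mean = 76.0. SS_between = 340.0, MS_between = 113.33. F = 1.417, F_crit ≈ 2.866. Fail to reject H₀.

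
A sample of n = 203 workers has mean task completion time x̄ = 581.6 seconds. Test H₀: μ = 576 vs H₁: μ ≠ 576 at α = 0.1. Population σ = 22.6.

z = (x̄ - μ₀)/(σ/√n) = (581.6 - 576)/(22.6/√203) = 3.53. Critical value: ±1.645. Since |3.53| > 1.645, Reject H₀.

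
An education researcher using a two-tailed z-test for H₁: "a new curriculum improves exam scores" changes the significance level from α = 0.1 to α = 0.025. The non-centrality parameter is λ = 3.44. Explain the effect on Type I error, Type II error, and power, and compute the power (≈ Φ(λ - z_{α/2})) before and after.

Decreasing α from 0.1 to 0.025:
• Type I error rate decreases (α is the Type I rate by definition).
• Critical value moves from z_{α/2} = 1.645 to 2.241, so power = Φ(λ - z_{α/2}) goes from Φ(3.44 - 1.645) = 0.964 to Φ(3.44 - 2.241) = 0.885.
• Type II error rate β = 1 - power therefore increases (0.036 → 0.115).
Appropriate when false positives are costly — here, adopting a curriculum that gives no real benefit — disruption for nothing.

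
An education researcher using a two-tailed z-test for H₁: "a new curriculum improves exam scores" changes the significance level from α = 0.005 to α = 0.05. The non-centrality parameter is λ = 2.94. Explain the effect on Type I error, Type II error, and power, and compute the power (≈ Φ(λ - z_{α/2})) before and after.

Increasing α from 0.005 to 0.05:
• Type I error rate increases (α is the Type I rate by definition).
• Critical value moves from z_{α/2} = 2.807 to 1.96, so power = Φ(λ - z_{α/2}) goes from Φ(2.94 - 2.807) = 0.553 to Φ(2.94 - 1.96) = 0.836.
• Type II error rate β = 1 - power therefore decreases (0.447 → 0.164).
Appropriate when false negatives are costly — here, keeping the old curriculum when the new one would have helped students.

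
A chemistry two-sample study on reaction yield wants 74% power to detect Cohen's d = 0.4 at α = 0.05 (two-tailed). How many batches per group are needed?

z_{α/2} = 1.96, z_β = Φ⁻¹(0.74) = 0.643. For small effect (d = 0.4): n per group = 2(z_{α/2} + z_β)²/d² = 2(1.96 + 0.643)²/0.4² = 84.7 → 85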